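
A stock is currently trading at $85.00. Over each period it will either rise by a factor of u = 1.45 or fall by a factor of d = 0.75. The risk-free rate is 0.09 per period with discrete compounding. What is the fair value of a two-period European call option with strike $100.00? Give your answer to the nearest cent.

$15.63

Risk-neutral probability p = (1 + 0.09 − 0.75)/(1.45 − 0.75) = 0.3400/0.7000 = 0.4857
Terminal stock prices: S_uu = 178.7, S_ud = 92.44, S_dd = 47.81
Terminal payoffs (S − K): max(78.71, 0) = 78.71, max(-7.562, 0) = 0, max(-52.19, 0) = 0
Node u (S = 123.2): V_u = 1/1.09·[0.4857·78.7125 + 0.5143·0.0000] = 35.0750
Node d (S = 63.75): V_d = 1/1.09·[0.4857·0.0000 + 0.5143·0.0000] = 0.0000
Node 0 (S = 85): V_0 = 1/1.09·[0.4857·35.0750 + 0.5143·0.0000] = 15.6298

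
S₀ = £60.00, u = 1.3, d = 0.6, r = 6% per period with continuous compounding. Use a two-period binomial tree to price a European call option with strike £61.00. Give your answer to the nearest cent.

£15.60

Risk-neutral probability p = (e^0.06 − 0.6)/(1.3 − 0.6) = 0.4618/0.7000 = 0.6598
Terminal stock prices: S_uu = 101.4, S_ud = 46.8, S_dd = 21.6
Terminal payoffs (S − K): max(40.4, 0) = 40.4, max(-14.2, 0) = 0, max(-39.4, 0) = 0
Node u (S = 78): V_u = e^(−0.06)·[0.6598·40.4000 + 0.3402·0.0000] = 25.1023
Node d (S = 36): V_d = e^(−0.06)·[0.6598·0.0000 + 0.3402·0.0000] = 0.0000
Node 0 (S = 60): V_0 = e^(−0.06)·[0.6598·25.1023 + 0.3402·0.0000] = 15.5972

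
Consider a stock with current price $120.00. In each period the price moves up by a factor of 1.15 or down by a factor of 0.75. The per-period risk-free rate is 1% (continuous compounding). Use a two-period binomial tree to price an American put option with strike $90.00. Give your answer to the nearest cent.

Risk-neutral probability p = (e^0.01 − 0.75)/(1.15 − 0.75) = 0.2601/0.4000 = 0.6501
Terminal stock prices: S_uu = 158.7, S_ud = 103.5, S_dd = 67.5
Terminal payoffs (K − S): max(-68.7, 0) = 0, max(-13.5, 0) = 0, max(22.5, 0) = 22.5
Node u (S = 138): continuation = e^(−0.01)·[0.6501·0.0000 + 0.3499·0.0000] = 0.0000; exercise value = 0.0000 ≤ continuation, so V_u = 0.0000
Node d (S = 90): continuation = e^(−0.01)·[0.6501·0.0000 + 0.3499·22.5000] = 7.7938; exercise value = 0.0000 ≤ continuation, so V_d = 7.7938
Node 0 (S = 120): continuation = e^(−0.01)·[0.6501·0.0000 + 0.3499·7.7938] = 2.6997; exercise value = 0.0000 ≤ continuation, so V_0 = 2.6997

$2.70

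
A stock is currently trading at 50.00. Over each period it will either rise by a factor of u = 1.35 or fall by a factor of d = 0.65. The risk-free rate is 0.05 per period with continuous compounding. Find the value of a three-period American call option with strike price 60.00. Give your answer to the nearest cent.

Risk-neutral probability p = (e^0.05 − 0.65)/(1.35 − 0.65) = 0.4013/0.7000 = 0.5732
Terminal stock prices: S_uuu = 123, S_uud = 59.23, S_udd = 28.52, S_ddd = 13.73
Terminal payoffs (S − K): max(63.02, 0) = 63.02, max(-0.7687, 0) = 0, max(-31.48, 0) = 0, max(-46.27, 0) = 0
Node uu (S = 91.13): continuation = e^(−0.05)·[0.5732·63.0188 + 0.4268·0.0000] = 34.3633; exercise value = 31.1250 ≤ continuation, so V_uu = 34.3633
Node ud (S = 43.88): continuation = e^(−0.05)·[0.5732·0.0000 + 0.4268·0.0000] = 0.0000; exercise value = 0.0000 ≤ continuation, so V_ud = 0.0000
Node dd (S = 21.13): continuation = e^(−0.05)·[0.5732·0.0000 + 0.4268·0.0000] = 0.0000; exercise value = 0.0000 ≤ continuation, so V_dd = 0.0000
Node u (S = 67.5): continuation = e^(−0.05)·[0.5732·34.3633 + 0.4268·0.0000] = 18.7379; exercise value = 7.5000 ≤ continuation, so V_u = 18.7379
Node d (S = 32.5): continuation = e^(−0.05)·[0.5732·0.0000 + 0.4268·0.0000] = 0.0000; exercise value = 0.0000 ≤ continuation, so V_d = 0.0000
Node 0 (S = 50): continuation = e^(−0.05)·[0.5732·18.7379 + 0.4268·0.0000] = 10.2175; exercise value = 0.0000 ≤ continuation, so V_0 = 10.2175

10.22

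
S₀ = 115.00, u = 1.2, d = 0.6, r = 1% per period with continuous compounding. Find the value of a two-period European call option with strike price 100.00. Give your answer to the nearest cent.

Risk-neutral probability p = (e^0.01 − 0.6)/(1.2 − 0.6) = 0.4101/0.6000 = 0.6834
Terminal stock prices: S_uu = 165.6, S_ud = 82.8, S_dd = 41.4
Terminal payoffs (S − K): max(65.6, 0) = 65.6, max(-17.2, 0) = 0, max(-58.6, 0) = 0
Node u (S = 138): V_u = e^(−0.01)·[0.6834·65.6000 + 0.3166·0.0000] = 44.3861
Node d (S = 69): V_d = e^(−0.01)·[0.6834·0.0000 + 0.3166·0.0000] = 0.0000
Node 0 (S = 115): V_0 = e^(−0.01)·[0.6834·44.3861 + 0.3166·0.0000] = 30.0324

30.03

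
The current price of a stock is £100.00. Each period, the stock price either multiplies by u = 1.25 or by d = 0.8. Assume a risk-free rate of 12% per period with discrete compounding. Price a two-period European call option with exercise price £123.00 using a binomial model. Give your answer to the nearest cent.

£13.40

Risk-neutral probability p = (1 + 0.12 − 0.8)/(1.25 − 0.8) = 0.3200/0.4500 = 0.7111
Terminal stock prices: S_uu = 156.2, S_ud = 100, S_dd = 64
Terminal payoffs (S − K): max(33.25, 0) = 33.25, max(-23, 0) = 0, max(-59, 0) = 0
Node u (S = 125): V_u = 1/1.12·[0.7111·33.2500 + 0.2889·0.0000] = 21.1111
Node d (S = 80): V_d = 1/1.12·[0.7111·0.0000 + 0.2889·0.0000] = 0.0000
Node 0 (S = 100): V_0 = 1/1.12·[0.7111·21.1111 + 0.2889·0.0000] = 13.4039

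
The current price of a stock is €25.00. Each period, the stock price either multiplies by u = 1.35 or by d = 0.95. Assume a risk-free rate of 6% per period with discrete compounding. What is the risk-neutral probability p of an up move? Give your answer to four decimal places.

Risk-neutral probability p = (1 + 0.06 − 0.95)/(1.35 − 0.95) = 0.1100/0.4000 = 0.2750

p = 0.2750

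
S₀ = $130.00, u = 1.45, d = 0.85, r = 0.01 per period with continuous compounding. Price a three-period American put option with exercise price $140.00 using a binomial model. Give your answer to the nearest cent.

Risk-neutral probability p = (e^0.01 − 0.85)/(1.45 − 0.85) = 0.1601/0.6000 = 0.2668
Terminal stock prices: S_uuu = 396.3, S_uud = 232.3, S_udd = 136.2, S_ddd = 79.84
Terminal payoffs (K − S): max(-256.3, 0) = 0, max(-92.33, 0) = 0, max(3.809, 0) = 3.809, max(60.16, 0) = 60.16
Node uu (S = 273.3): continuation = e^(−0.01)·[0.2668·0.0000 + 0.7332·0.0000] = 0.0000; exercise value = 0.0000 ≤ continuation, so V_uu = 0.0000
Node ud (S = 160.2): continuation = e^(−0.01)·[0.2668·0.0000 + 0.7332·3.8088] = 2.7650; exercise value = 0.0000 ≤ continuation, so V_ud = 2.7650
Node dd (S = 93.92): continuation = e^(−0.01)·[0.2668·3.8088 + 0.7332·60.1638] = 44.6820; exercise value = 46.0750 > continuation, so V_dd = 46.0750 (exercise)
Node u (S = 188.5): continuation = e^(−0.01)·[0.2668·0.0000 + 0.7332·2.7650] = 2.0072; exercise value = 0.0000 ≤ continuation, so V_u = 2.0072
Node d (S = 110.5): continuation = e^(−0.01)·[0.2668·2.7650 + 0.7332·46.0750] = 34.1785; exercise value = 29.5000 ≤ continuation, so V_d = 34.1785
Node 0 (S = 130): continuation = e^(−0.01)·[0.2668·2.0072 + 0.7332·34.1785] = 25.3421; exercise value = 10.0000 ≤ continuation, so V_0 = 25.3421

$25.34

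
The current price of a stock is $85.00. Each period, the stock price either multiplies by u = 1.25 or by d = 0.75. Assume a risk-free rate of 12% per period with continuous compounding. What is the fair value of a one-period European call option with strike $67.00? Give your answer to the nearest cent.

$26.28

Risk-neutral probability p = (e^0.12 − 0.75)/(1.25 − 0.75) = 0.3775/0.5000 = 0.7550
Terminal stock prices: S_u = 106.2, S_d = 63.75
Terminal payoffs (S − K): max(39.25, 0) = 39.25, max(-3.25, 0) = 0
Node 0 (S = 85): V_0 = e^(−0.12)·[0.7550·39.2500 + 0.2450·0.0000] = 26.2826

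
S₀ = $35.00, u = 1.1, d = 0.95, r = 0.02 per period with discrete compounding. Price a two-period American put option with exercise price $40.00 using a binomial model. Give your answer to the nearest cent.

$5.00

Risk-neutral probability p = (1 + 0.02 − 0.95)/(1.1 − 0.95) = 0.0700/0.1500 = 0.4667
Terminal stock prices: S_uu = 42.35, S_ud = 36.57, S_dd = 31.59
Terminal payoffs (K − S): max(-2.35, 0) = 0, max(3.425, 0) = 3.425, max(8.413, 0) = 8.413
Node u (S = 38.5): continuation = 1/1.02·[0.4667·0.0000 + 0.5333·3.4250] = 1.7908; exercise value = 1.5000 ≤ continuation, so V_u = 1.7908
Node d (S = 33.25): continuation = 1/1.02·[0.4667·3.4250 + 0.5333·8.4125] = 5.9657; exercise value = 6.7500 > continuation, so V_d = 6.7500 (exercise)
Node 0 (S = 35): continuation = 1/1.02·[0.4667·1.7908 + 0.5333·6.7500] = 4.3488; exercise value = 5.0000 > continuation, so V_0 = 5.0000 (exercise)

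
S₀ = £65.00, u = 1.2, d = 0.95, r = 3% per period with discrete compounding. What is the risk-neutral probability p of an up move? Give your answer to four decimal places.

p = 0.3200

Risk-neutral probability p = (1 + 0.03 − 0.95)/(1.2 − 0.95) = 0.0800/0.2500 = 0.3200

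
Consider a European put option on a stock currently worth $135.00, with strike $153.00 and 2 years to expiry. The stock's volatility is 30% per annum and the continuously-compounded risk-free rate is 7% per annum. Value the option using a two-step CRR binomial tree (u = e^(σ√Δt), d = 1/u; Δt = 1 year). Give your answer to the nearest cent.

CRR parameters: u = e^(σ√Δt) = e^(0.3·√1) = 1.3499, d = 1/u = 0.7408
Per-period rate: rΔt = 0.07·1 = 0.07, so R = e^0.07 = 1.0725
Risk-neutral probability p = (e^0.07 − 0.7408)/(1.3499 − 0.7408) = 0.3317/0.6090 = 0.5446
Terminal stock prices: S_uu = 246, S_ud = 135, S_dd = 74.09
Terminal payoffs (K − S): max(-92.99, 0) = 0, max(18, 0) = 18, max(78.91, 0) = 78.91
Node u (S = 182.2): V_u = e^(−0.07)·[0.5446·0.0000 + 0.4554·18.0000] = 7.6428
Node d (S = 100): V_d = e^(−0.07)·[0.5446·18.0000 + 0.4554·78.9104] = 42.6458
Node 0 (S = 135): V_0 = e^(−0.07)·[0.5446·7.6428 + 0.4554·42.6458] = 21.9885

$21.99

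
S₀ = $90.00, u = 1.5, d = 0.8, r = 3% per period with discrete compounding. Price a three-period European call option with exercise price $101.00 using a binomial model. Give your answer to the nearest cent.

$18.72

Risk-neutral probability p = (1 + 0.03 − 0.8)/(1.5 − 0.8) = 0.2300/0.7000 = 0.3286
Terminal stock prices: S_uuu = 303.8, S_uud = 162, S_udd = 86.4, S_ddd = 46.08
Terminal payoffs (S − K): max(202.8, 0) = 202.8, max(61, 0) = 61, max(-14.6, 0) = 0, max(-54.92, 0) = 0
Node uu (S = 202.5): V_uu = 1/1.03·[0.3286·202.7500 + 0.6714·61.0000] = 104.4417
Node ud (S = 108): V_ud = 1/1.03·[0.3286·61.0000 + 0.6714·0.0000] = 19.4591
Node dd (S = 57.6): V_dd = 1/1.03·[0.3286·0.0000 + 0.6714·0.0000] = 0.0000
Node u (S = 135): V_u = 1/1.03·[0.3286·104.4417 + 0.6714·19.4591] = 46.0019
Node d (S = 72): V_d = 1/1.03·[0.3286·19.4591 + 0.6714·0.0000] = 6.2075
Node 0 (S = 90): V_0 = 1/1.03·[0.3286·46.0019 + 0.6714·6.2075] = 18.7212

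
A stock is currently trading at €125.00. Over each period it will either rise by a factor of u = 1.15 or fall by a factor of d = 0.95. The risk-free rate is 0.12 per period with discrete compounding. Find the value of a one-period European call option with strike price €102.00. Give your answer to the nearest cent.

€33.93

Risk-neutral probability p = (1 + 0.12 − 0.95)/(1.15 − 0.95) = 0.1700/0.2000 = 0.8500
Terminal stock prices: S_u = 143.8, S_d = 118.8
Terminal payoffs (S − K): max(41.75, 0) = 41.75, max(16.75, 0) = 16.75
Node 0 (S = 125): V_0 = 1/1.12·[0.8500·41.7500 + 0.1500·16.7500] = 33.9286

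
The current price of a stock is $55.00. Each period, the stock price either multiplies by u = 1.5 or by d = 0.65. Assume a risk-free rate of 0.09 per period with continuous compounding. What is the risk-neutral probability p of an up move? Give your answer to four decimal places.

p = 0.5226

Risk-neutral probability p = (e^0.09 − 0.65)/(1.5 − 0.65) = 0.4442/0.8500 = 0.5226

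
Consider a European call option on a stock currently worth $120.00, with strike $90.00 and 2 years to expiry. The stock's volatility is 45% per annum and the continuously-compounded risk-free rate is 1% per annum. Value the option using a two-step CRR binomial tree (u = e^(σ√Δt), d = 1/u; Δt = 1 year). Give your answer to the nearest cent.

CRR parameters: u = e^(σ√Δt) = e^(0.45·√1) = 1.5683, d = 1/u = 0.6376
Per-period rate: rΔt = 0.01·1 = 0.01, so R = e^0.01 = 1.0101
Risk-neutral probability p = (e^0.01 − 0.6376)/(1.5683 − 0.6376) = 0.3724/0.9307 = 0.4002
Terminal stock prices: S_uu = 295.2, S_ud = 120, S_dd = 48.79
Terminal payoffs (S − K): max(205.2, 0) = 205.2, max(30, 0) = 30, max(-41.21, 0) = 0
Node u (S = 188.2): V_u = e^(−0.01)·[0.4002·205.1524 + 0.5998·30.0000] = 99.0930
Node d (S = 76.52): V_d = e^(−0.01)·[0.4002·30.0000 + 0.5998·0.0000] = 11.8853
Node 0 (S = 120): V_0 = e^(−0.01)·[0.4002·99.0930 + 0.5998·11.8853] = 46.3168

$46.32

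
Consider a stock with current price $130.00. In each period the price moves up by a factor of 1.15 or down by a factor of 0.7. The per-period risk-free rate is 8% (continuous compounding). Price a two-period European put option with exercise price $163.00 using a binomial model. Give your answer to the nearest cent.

$14.42

Risk-neutral probability p = (e^0.08 − 0.7)/(1.15 − 0.7) = 0.3833/0.4500 = 0.8517
Terminal stock prices: S_uu = 171.9, S_ud = 104.6, S_dd = 63.7
Terminal payoffs (K − S): max(-8.925, 0) = 0, max(58.35, 0) = 58.35, max(99.3, 0) = 99.3
Node u (S = 149.5): V_u = e^(−0.08)·[0.8517·0.0000 + 0.1483·58.3500] = 7.9854
Node d (S = 91): V_d = e^(−0.08)·[0.8517·58.3500 + 0.1483·99.3000] = 59.4680
Node 0 (S = 130): V_0 = e^(−0.08)·[0.8517·7.9854 + 0.1483·59.4680] = 14.4170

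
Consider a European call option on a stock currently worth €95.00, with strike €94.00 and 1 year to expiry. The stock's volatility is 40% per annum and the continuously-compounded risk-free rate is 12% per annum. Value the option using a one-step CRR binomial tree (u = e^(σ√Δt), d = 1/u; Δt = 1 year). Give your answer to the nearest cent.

€23.56

CRR parameters: u = e^(σ√Δt) = e^(0.4·√1) = 1.4918, d = 1/u = 0.6703
Per-period rate: rΔt = 0.12·1 = 0.12, so R = e^0.12 = 1.1275
Risk-neutral probability p = (e^0.12 − 0.6703)/(1.4918 − 0.6703) = 0.4572/0.8215 = 0.5565
Terminal stock prices: S_u = 141.7, S_d = 63.68
Terminal payoffs (S − K): max(47.72, 0) = 47.72, max(-30.32, 0) = 0
Node 0 (S = 95): V_0 = e^(−0.12)·[0.5565·47.7233 + 0.4435·0.0000] = 23.5554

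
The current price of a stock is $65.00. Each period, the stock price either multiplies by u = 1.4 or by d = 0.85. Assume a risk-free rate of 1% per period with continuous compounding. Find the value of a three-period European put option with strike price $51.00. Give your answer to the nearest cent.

$3.83

Risk-neutral probability p = (e^0.01 − 0.85)/(1.4 − 0.85) = 0.1601/0.5500 = 0.2910
Terminal stock prices: S_uuu = 178.4, S_uud = 108.3, S_udd = 65.75, S_ddd = 39.92
Terminal payoffs (K − S): max(-127.4, 0) = 0, max(-57.29, 0) = 0, max(-14.75, 0) = 0, max(11.08, 0) = 11.08
Node uu (S = 127.4): V_uu = e^(−0.01)·[0.2910·0.0000 + 0.7090·0.0000] = 0.0000
Node ud (S = 77.35): V_ud = e^(−0.01)·[0.2910·0.0000 + 0.7090·0.0000] = 0.0000
Node dd (S = 46.96): V_dd = e^(−0.01)·[0.2910·0.0000 + 0.7090·11.0819] = 7.7789
Node u (S = 91): V_u = e^(−0.01)·[0.2910·0.0000 + 0.7090·0.0000] = 0.0000
Node d (S = 55.25): V_d = e^(−0.01)·[0.2910·0.0000 + 0.7090·7.7789] = 5.4603
Node 0 (S = 65): V_0 = e^(−0.01)·[0.2910·0.0000 + 0.7090·5.4603] = 3.8329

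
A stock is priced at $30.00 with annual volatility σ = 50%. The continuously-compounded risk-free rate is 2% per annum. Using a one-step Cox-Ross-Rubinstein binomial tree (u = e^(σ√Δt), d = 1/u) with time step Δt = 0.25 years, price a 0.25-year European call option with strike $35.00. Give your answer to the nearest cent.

$1.57

CRR parameters: u = e^(σ√Δt) = e^(0.5·√0.25) = 1.2840, d = 1/u = 0.7788
Per-period rate: rΔt = 0.02·0.25 = 0.005, so R = e^0.005 = 1.0050
Risk-neutral probability p = (e^0.005 − 0.7788)/(1.2840 − 0.7788) = 0.2262/0.5052 = 0.4477
Terminal stock prices: S_u = 38.52, S_d = 23.36
Terminal payoffs (S − K): max(3.521, 0) = 3.521, max(-11.64, 0) = 0
Node 0 (S = 30): V_0 = e^(−0.005)·[0.4477·3.5208 + 0.5523·0.0000] = 1.5685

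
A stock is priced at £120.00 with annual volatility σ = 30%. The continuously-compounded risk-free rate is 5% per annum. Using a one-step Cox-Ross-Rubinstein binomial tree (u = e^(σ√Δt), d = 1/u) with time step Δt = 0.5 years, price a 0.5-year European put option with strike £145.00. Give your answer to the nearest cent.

£23.08

CRR parameters: u = e^(σ√Δt) = e^(0.3·√0.5) = 1.2363, d = 1/u = 0.8089
Per-period rate: rΔt = 0.05·0.5 = 0.025, so R = e^0.025 = 1.0253
Risk-neutral probability p = (e^0.025 − 0.8089)/(1.2363 − 0.8089) = 0.2165/0.4275 = 0.5064
Terminal stock prices: S_u = 148.4, S_d = 97.06
Terminal payoffs (K − S): max(-3.357, 0) = 0, max(47.94, 0) = 47.94
Node 0 (S = 120): V_0 = e^(−0.025)·[0.5064·0.0000 + 0.4936·47.9371] = 23.0781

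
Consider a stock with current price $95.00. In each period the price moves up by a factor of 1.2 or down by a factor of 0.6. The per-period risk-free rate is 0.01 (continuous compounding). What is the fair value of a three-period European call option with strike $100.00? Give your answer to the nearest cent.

Risk-neutral probability p = (e^0.01 − 0.6)/(1.2 − 0.6) = 0.4101/0.6000 = 0.6834
Terminal stock prices: S_uuu = 164.2, S_uud = 82.08, S_udd = 41.04, S_ddd = 20.52
Terminal payoffs (S − K): max(64.16, 0) = 64.16, max(-17.92, 0) = 0, max(-58.96, 0) = 0, max(-79.48, 0) = 0
Node uu (S = 136.8): V_uu = e^(−0.01)·[0.6834·64.1600 + 0.3166·0.0000] = 43.4117
Node ud (S = 68.4): V_ud = e^(−0.01)·[0.6834·0.0000 + 0.3166·0.0000] = 0.0000
Node dd (S = 34.2): V_dd = e^(−0.01)·[0.6834·0.0000 + 0.3166·0.0000] = 0.0000
Node u (S = 114): V_u = e^(−0.01)·[0.6834·43.4117 + 0.3166·0.0000] = 29.3731
Node d (S = 57): V_d = e^(−0.01)·[0.6834·0.0000 + 0.3166·0.0000] = 0.0000
Node 0 (S = 95): V_0 = e^(−0.01)·[0.6834·29.3731 + 0.3166·0.0000] = 19.8743

$19.87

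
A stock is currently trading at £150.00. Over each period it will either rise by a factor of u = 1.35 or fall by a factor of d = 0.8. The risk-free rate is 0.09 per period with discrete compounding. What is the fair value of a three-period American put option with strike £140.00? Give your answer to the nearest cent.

Risk-neutral probability p = (1 + 0.09 − 0.8)/(1.35 − 0.8) = 0.2900/0.5500 = 0.5273
Terminal stock prices: S_uuu = 369.1, S_uud = 218.7, S_udd = 129.6, S_ddd = 76.8
Terminal payoffs (K − S): max(-229.1, 0) = 0, max(-78.7, 0) = 0, max(10.4, 0) = 10.4, max(63.2, 0) = 63.2
Node uu (S = 273.4): continuation = 1/1.09·[0.5273·0.0000 + 0.4727·0.0000] = 0.0000; exercise value = 0.0000 ≤ continuation, so V_uu = 0.0000
Node ud (S = 162): continuation = 1/1.09·[0.5273·0.0000 + 0.4727·10.4000] = 4.5104; exercise value = 0.0000 ≤ continuation, so V_ud = 4.5104
Node dd (S = 96): continuation = 1/1.09·[0.5273·10.4000 + 0.4727·63.2000] = 32.4404; exercise value = 44.0000 > continuation, so V_dd = 44.0000 (exercise)
Node u (S = 202.5): continuation = 1/1.09·[0.5273·0.0000 + 0.4727·4.5104] = 1.9561; exercise value = 0.0000 ≤ continuation, so V_u = 1.9561
Node d (S = 120): continuation = 1/1.09·[0.5273·4.5104 + 0.4727·44.0000] = 21.2644; exercise value = 20.0000 ≤ continuation, so V_d = 21.2644
Node 0 (S = 150): continuation = 1/1.09·[0.5273·1.9561 + 0.4727·21.2644] = 10.1685; exercise value = 0.0000 ≤ continuation, so V_0 = 10.1685

£10.17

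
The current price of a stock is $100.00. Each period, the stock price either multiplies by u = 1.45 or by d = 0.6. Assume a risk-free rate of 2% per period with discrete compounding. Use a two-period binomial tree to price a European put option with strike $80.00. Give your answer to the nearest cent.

$10.82

Risk-neutral probability p = (1 + 0.02 − 0.6)/(1.45 − 0.6) = 0.4200/0.8500 = 0.4941
Terminal stock prices: S_uu = 210.2, S_ud = 87, S_dd = 36
Terminal payoffs (K − S): max(-130.2, 0) = 0, max(-7, 0) = 0, max(44, 0) = 44
Node u (S = 145): V_u = 1/1.02·[0.4941·0.0000 + 0.5059·0.0000] = 0.0000
Node d (S = 60): V_d = 1/1.02·[0.4941·0.0000 + 0.5059·44.0000] = 21.8224
Node 0 (S = 100): V_0 = 1/1.02·[0.4941·0.0000 + 0.5059·21.8224] = 10.8231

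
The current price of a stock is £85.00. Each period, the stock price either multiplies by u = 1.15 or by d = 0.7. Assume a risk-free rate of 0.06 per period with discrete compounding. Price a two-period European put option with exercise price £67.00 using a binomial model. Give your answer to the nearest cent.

£0.90

Risk-neutral probability p = (1 + 0.06 − 0.7)/(1.15 − 0.7) = 0.3600/0.4500 = 0.8000
Terminal stock prices: S_uu = 112.4, S_ud = 68.42, S_dd = 41.65
Terminal payoffs (K − S): max(-45.41, 0) = 0, max(-1.425, 0) = 0, max(25.35, 0) = 25.35
Node u (S = 97.75): V_u = 1/1.06·[0.8000·0.0000 + 0.2000·0.0000] = 0.0000
Node d (S = 59.5): V_d = 1/1.06·[0.8000·0.0000 + 0.2000·25.3500] = 4.7830
Node 0 (S = 85): V_0 = 1/1.06·[0.8000·0.0000 + 0.2000·4.7830] = 0.9025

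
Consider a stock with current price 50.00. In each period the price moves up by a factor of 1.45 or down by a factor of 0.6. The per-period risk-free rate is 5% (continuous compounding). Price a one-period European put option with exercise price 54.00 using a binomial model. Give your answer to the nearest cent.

10.71

Risk-neutral probability p = (e^0.05 − 0.6)/(1.45 − 0.6) = 0.4513/0.8500 = 0.5309
Terminal stock prices: S_u = 72.5, S_d = 30
Terminal payoffs (K − S): max(-18.5, 0) = 0, max(24, 0) = 24
Node 0 (S = 50): V_0 = e^(−0.05)·[0.5309·0.0000 + 0.4691·24.0000] = 10.7092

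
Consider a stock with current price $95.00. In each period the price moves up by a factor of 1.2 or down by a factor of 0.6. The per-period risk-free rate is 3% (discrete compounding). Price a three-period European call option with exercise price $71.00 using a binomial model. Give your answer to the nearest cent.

Risk-neutral probability p = (1 + 0.03 − 0.6)/(1.2 − 0.6) = 0.4300/0.6000 = 0.7167
Terminal stock prices: S_uuu = 164.2, S_uud = 82.08, S_udd = 41.04, S_ddd = 20.52
Terminal payoffs (S − K): max(93.16, 0) = 93.16, max(11.08, 0) = 11.08, max(-29.96, 0) = 0, max(-50.48, 0) = 0
Node uu (S = 136.8): V_uu = 1/1.03·[0.7167·93.1600 + 0.2833·11.0800] = 67.8680
Node ud (S = 68.4): V_ud = 1/1.03·[0.7167·11.0800 + 0.2833·0.0000] = 7.7094
Node dd (S = 34.2): V_dd = 1/1.03·[0.7167·0.0000 + 0.2833·0.0000] = 0.0000
Node u (S = 114): V_u = 1/1.03·[0.7167·67.8680 + 0.2833·7.7094] = 49.3427
Node d (S = 57): V_d = 1/1.03·[0.7167·7.7094 + 0.2833·0.0000] = 5.3641
Node 0 (S = 95): V_0 = 1/1.03·[0.7167·49.3427 + 0.2833·5.3641] = 35.8079

$35.81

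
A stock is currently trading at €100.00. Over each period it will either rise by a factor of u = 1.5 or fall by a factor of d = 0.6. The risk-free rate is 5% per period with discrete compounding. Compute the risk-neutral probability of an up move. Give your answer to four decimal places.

p = 0.5000

Risk-neutral probability p = (1 + 0.05 − 0.6)/(1.5 − 0.6) = 0.4500/0.9000 = 0.5000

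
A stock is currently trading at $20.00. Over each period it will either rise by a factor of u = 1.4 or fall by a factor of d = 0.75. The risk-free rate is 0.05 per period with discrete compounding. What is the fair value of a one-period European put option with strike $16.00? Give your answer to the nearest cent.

Risk-neutral probability p = (1 + 0.05 − 0.75)/(1.4 − 0.75) = 0.3000/0.6500 = 0.4615
Terminal stock prices: S_u = 28, S_d = 15
Terminal payoffs (K − S): max(-12, 0) = 0, max(1, 0) = 1
Node 0 (S = 20): V_0 = 1/1.05·[0.4615·0.0000 + 0.5385·1.0000] = 0.5128

$0.51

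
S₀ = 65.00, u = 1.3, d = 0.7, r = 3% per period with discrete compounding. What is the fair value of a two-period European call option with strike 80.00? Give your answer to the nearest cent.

8.51

Risk-neutral probability p = (1 + 0.03 − 0.7)/(1.3 − 0.7) = 0.3300/0.6000 = 0.5500
Terminal stock prices: S_uu = 109.9, S_ud = 59.15, S_dd = 31.85
Terminal payoffs (S − K): max(29.85, 0) = 29.85, max(-20.85, 0) = 0, max(-48.15, 0) = 0
Node u (S = 84.5): V_u = 1/1.03·[0.5500·29.8500 + 0.4500·0.0000] = 15.9393
Node d (S = 45.5): V_d = 1/1.03·[0.5500·0.0000 + 0.4500·0.0000] = 0.0000
Node 0 (S = 65): V_0 = 1/1.03·[0.5500·15.9393 + 0.4500·0.0000] = 8.5113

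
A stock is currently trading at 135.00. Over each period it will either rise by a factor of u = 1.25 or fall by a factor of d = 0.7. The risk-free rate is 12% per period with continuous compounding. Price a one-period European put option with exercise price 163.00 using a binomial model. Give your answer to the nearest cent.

Risk-neutral probability p = (e^0.12 − 0.7)/(1.25 − 0.7) = 0.4275/0.5500 = 0.7773
Terminal stock prices: S_u = 168.8, S_d = 94.5
Terminal payoffs (K − S): max(-5.75, 0) = 0, max(68.5, 0) = 68.5
Node 0 (S = 135): V_0 = e^(−0.12)·[0.7773·0.0000 + 0.2227·68.5000] = 13.5319

13.53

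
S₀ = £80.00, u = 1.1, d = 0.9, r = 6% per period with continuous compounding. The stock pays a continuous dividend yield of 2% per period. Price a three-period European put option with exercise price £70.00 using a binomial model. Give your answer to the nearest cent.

£0.25

Per-period risk-free factor R = e^0.06 = 1.0618; dividend-adjusted growth = e^(0.06−0.02) = 1.0408.
Risk-neutral probability p = (1.0408 − 0.9)/(1.1 − 0.9) = 0.1408/0.2000 = 0.7041
Terminal stock prices: S_uuu = 106.5, S_uud = 87.12, S_udd = 71.28, S_ddd = 58.32
Terminal payoffs (K − S): max(-36.48, 0) = 0, max(-17.12, 0) = 0, max(-1.28, 0) = 0, max(11.68, 0) = 11.68
Node uu (S = 96.8): V_uu = e^(−0.06)·[0.7041·0.0000 + 0.2959·0.0000] = 0.0000
Node ud (S = 79.2): V_ud = e^(−0.06)·[0.7041·0.0000 + 0.2959·0.0000] = 0.0000
Node dd (S = 64.8): V_dd = e^(−0.06)·[0.7041·0.0000 + 0.2959·11.6800] = 3.2554
Node u (S = 88): V_u = e^(−0.06)·[0.7041·0.0000 + 0.2959·0.0000] = 0.0000
Node d (S = 72): V_d = e^(−0.06)·[0.7041·0.0000 + 0.2959·3.2554] = 0.9073
Node 0 (S = 80): V_0 = e^(−0.06)·[0.7041·0.0000 + 0.2959·0.9073] = 0.2529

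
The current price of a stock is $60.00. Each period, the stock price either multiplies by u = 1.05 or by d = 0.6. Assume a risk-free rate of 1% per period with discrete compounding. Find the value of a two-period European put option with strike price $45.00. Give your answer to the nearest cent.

$1.32

Risk-neutral probability p = (1 + 0.01 − 0.6)/(1.05 − 0.6) = 0.4100/0.4500 = 0.9111
Terminal stock prices: S_uu = 66.15, S_ud = 37.8, S_dd = 21.6
Terminal payoffs (K − S): max(-21.15, 0) = 0, max(7.2, 0) = 7.2, max(23.4, 0) = 23.4
Node u (S = 63): V_u = 1/1.01·[0.9111·0.0000 + 0.0889·7.2000] = 0.6337
Node d (S = 36): V_d = 1/1.01·[0.9111·7.2000 + 0.0889·23.4000] = 8.5545
Node 0 (S = 60): V_0 = 1/1.01·[0.9111·0.6337 + 0.0889·8.5545] = 1.3245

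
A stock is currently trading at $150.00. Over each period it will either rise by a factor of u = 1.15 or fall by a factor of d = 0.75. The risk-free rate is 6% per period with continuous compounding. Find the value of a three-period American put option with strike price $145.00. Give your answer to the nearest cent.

$9.13

Risk-neutral probability p = (e^0.06 − 0.75)/(1.15 − 0.75) = 0.3118/0.4000 = 0.7796
Terminal stock prices: S_uuu = 228.1, S_uud = 148.8, S_udd = 97.03, S_ddd = 63.28
Terminal payoffs (K − S): max(-83.13, 0) = 0, max(-3.781, 0) = 0, max(47.97, 0) = 47.97, max(81.72, 0) = 81.72
Node uu (S = 198.4): continuation = e^(−0.06)·[0.7796·0.0000 + 0.2204·0.0000] = 0.0000; exercise value = 0.0000 ≤ continuation, so V_uu = 0.0000
Node ud (S = 129.4): continuation = e^(−0.06)·[0.7796·0.0000 + 0.2204·47.9688] = 9.9570; exercise value = 15.6250 > continuation, so V_ud = 15.6250 (exercise)
Node dd (S = 84.38): continuation = e^(−0.06)·[0.7796·47.9688 + 0.2204·81.7188] = 52.1809; exercise value = 60.6250 > continuation, so V_dd = 60.6250 (exercise)
Node u (S = 172.5): continuation = e^(−0.06)·[0.7796·0.0000 + 0.2204·15.6250] = 3.2433; exercise value = 0.0000 ≤ continuation, so V_u = 3.2433
Node d (S = 112.5): continuation = e^(−0.06)·[0.7796·15.6250 + 0.2204·60.6250] = 24.0559; exercise value = 32.5000 > continuation, so V_d = 32.5000 (exercise)
Node 0 (S = 150): continuation = e^(−0.06)·[0.7796·3.2433 + 0.2204·32.5000] = 9.1273; exercise value = 0.0000 ≤ continuation, so V_0 = 9.1273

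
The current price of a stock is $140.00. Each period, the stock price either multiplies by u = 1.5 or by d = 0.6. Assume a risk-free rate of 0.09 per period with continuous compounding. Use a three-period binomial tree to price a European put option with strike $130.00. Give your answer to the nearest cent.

$20.89

Risk-neutral probability p = (e^0.09 − 0.6)/(1.5 − 0.6) = 0.4942/0.9000 = 0.5491
Terminal stock prices: S_uuu = 472.5, S_uud = 189, S_udd = 75.6, S_ddd = 30.24
Terminal payoffs (K − S): max(-342.5, 0) = 0, max(-59, 0) = 0, max(54.4, 0) = 54.4, max(99.76, 0) = 99.76
Node uu (S = 315): V_uu = e^(−0.09)·[0.5491·0.0000 + 0.4509·0.0000] = 0.0000
Node ud (S = 126): V_ud = e^(−0.09)·[0.5491·0.0000 + 0.4509·54.4000] = 22.4186
Node dd (S = 50.4): V_dd = e^(−0.09)·[0.5491·54.4000 + 0.4509·99.7600] = 68.4111
Node u (S = 210): V_u = e^(−0.09)·[0.5491·0.0000 + 0.4509·22.4186] = 9.2389
Node d (S = 84): V_d = e^(−0.09)·[0.5491·22.4186 + 0.4509·68.4111] = 39.4429
Node 0 (S = 140): V_0 = e^(−0.09)·[0.5491·9.2389 + 0.4509·39.4429] = 20.8910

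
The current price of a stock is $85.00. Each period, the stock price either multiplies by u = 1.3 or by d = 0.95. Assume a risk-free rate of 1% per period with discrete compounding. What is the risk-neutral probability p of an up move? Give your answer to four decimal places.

p = 0.1714

Risk-neutral probability p = (1 + 0.01 − 0.95)/(1.3 − 0.95) = 0.0600/0.3500 = 0.1714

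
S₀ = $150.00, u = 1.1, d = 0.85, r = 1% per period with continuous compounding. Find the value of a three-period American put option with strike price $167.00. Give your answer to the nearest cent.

$21.93

Risk-neutral probability p = (e^0.01 − 0.85)/(1.1 − 0.85) = 0.1601/0.2500 = 0.6402
Terminal stock prices: S_uuu = 199.7, S_uud = 154.3, S_udd = 119.2, S_ddd = 92.12
Terminal payoffs (K − S): max(-32.65, 0) = 0, max(12.72, 0) = 12.72, max(47.79, 0) = 47.79, max(74.88, 0) = 74.88
Node uu (S = 181.5): continuation = e^(−0.01)·[0.6402·0.0000 + 0.3598·12.7250] = 4.5329; exercise value = 0.0000 ≤ continuation, so V_uu = 4.5329
Node ud (S = 140.2): continuation = e^(−0.01)·[0.6402·12.7250 + 0.3598·47.7875] = 25.0883; exercise value = 26.7500 > continuation, so V_ud = 26.7500 (exercise)
Node dd (S = 108.4): continuation = e^(−0.01)·[0.6402·47.7875 + 0.3598·74.8813] = 56.9633; exercise value = 58.6250 > continuation, so V_dd = 58.6250 (exercise)
Node u (S = 165): continuation = e^(−0.01)·[0.6402·4.5329 + 0.3598·26.7500] = 12.4019; exercise value = 2.0000 ≤ continuation, so V_u = 12.4019
Node d (S = 127.5): continuation = e^(−0.01)·[0.6402·26.7500 + 0.3598·58.6250] = 37.8383; exercise value = 39.5000 > continuation, so V_d = 39.5000 (exercise)
Node 0 (S = 150): continuation = e^(−0.01)·[0.6402·12.4019 + 0.3598·39.5000] = 21.9314; exercise value = 17.0000 ≤ continuation, so V_0 = 21.9314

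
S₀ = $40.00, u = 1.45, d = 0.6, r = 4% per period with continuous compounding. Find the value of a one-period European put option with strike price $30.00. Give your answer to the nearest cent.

Risk-neutral probability p = (e^0.04 − 0.6)/(1.45 − 0.6) = 0.4408/0.8500 = 0.5186
Terminal stock prices: S_u = 58, S_d = 24
Terminal payoffs (K − S): max(-28, 0) = 0, max(6, 0) = 6
Node 0 (S = 40): V_0 = e^(−0.04)·[0.5186·0.0000 + 0.4814·6.0000] = 2.7751

$2.78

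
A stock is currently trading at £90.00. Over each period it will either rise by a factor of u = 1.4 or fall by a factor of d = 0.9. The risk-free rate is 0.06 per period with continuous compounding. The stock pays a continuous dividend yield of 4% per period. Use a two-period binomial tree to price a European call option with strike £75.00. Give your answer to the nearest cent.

£17.64

Per-period risk-free factor R = e^0.06 = 1.0618; dividend-adjusted growth = e^(0.06−0.04) = 1.0202.
Risk-neutral probability p = (1.0202 − 0.9)/(1.4 − 0.9) = 0.1202/0.5000 = 0.2404
Terminal stock prices: S_uu = 176.4, S_ud = 113.4, S_dd = 72.9
Terminal payoffs (S − K): max(101.4, 0) = 101.4, max(38.4, 0) = 38.4, max(-2.1, 0) = 0
Node u (S = 126): V_u = e^(−0.06)·[0.2404·101.4000 + 0.7596·38.4000] = 50.4271
Node d (S = 81): V_d = e^(−0.06)·[0.2404·38.4000 + 0.7596·0.0000] = 8.6939
Node 0 (S = 90): V_0 = e^(−0.06)·[0.2404·50.4271 + 0.7596·8.6939] = 17.6361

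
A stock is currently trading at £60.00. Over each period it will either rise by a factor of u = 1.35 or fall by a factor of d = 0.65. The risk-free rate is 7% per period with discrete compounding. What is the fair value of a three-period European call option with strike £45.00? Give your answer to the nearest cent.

£27.29

Risk-neutral probability p = (1 + 0.07 − 0.65)/(1.35 − 0.65) = 0.4200/0.7000 = 0.6000
Terminal stock prices: S_uuu = 147.6, S_uud = 71.08, S_udd = 34.22, S_ddd = 16.48
Terminal payoffs (S − K): max(102.6, 0) = 102.6, max(26.08, 0) = 26.08, max(-10.78, 0) = 0, max(-28.52, 0) = 0
Node uu (S = 109.4): V_uu = 1/1.07·[0.6000·102.6225 + 0.4000·26.0775] = 67.2939
Node ud (S = 52.65): V_ud = 1/1.07·[0.6000·26.0775 + 0.4000·0.0000] = 14.6229
Node dd (S = 25.35): V_dd = 1/1.07·[0.6000·0.0000 + 0.4000·0.0000] = 0.0000
Node u (S = 81): V_u = 1/1.07·[0.6000·67.2939 + 0.4000·14.6229] = 43.2014
Node d (S = 39): V_d = 1/1.07·[0.6000·14.6229 + 0.4000·0.0000] = 8.1998
Node 0 (S = 60): V_0 = 1/1.07·[0.6000·43.2014 + 0.4000·8.1998] = 27.2904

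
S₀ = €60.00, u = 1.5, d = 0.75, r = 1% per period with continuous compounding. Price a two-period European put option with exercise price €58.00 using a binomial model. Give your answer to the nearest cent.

€10.14

Risk-neutral probability p = (e^0.01 − 0.75)/(1.5 − 0.75) = 0.2601/0.7500 = 0.3467
Terminal stock prices: S_uu = 135, S_ud = 67.5, S_dd = 33.75
Terminal payoffs (K − S): max(-77, 0) = 0, max(-9.5, 0) = 0, max(24.25, 0) = 24.25
Node u (S = 90): V_u = e^(−0.01)·[0.3467·0.0000 + 0.6533·0.0000] = 0.0000
Node d (S = 45): V_d = e^(−0.01)·[0.3467·0.0000 + 0.6533·24.2500] = 15.6841
Node 0 (S = 60): V_0 = e^(−0.01)·[0.3467·0.0000 + 0.6533·15.6841] = 10.1439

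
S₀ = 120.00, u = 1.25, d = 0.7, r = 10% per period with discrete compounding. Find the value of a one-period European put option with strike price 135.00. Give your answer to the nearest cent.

12.64

Risk-neutral probability p = (1 + 0.1 − 0.7)/(1.25 − 0.7) = 0.4000/0.5500 = 0.7273
Terminal stock prices: S_u = 150, S_d = 84
Terminal payoffs (K − S): max(-15, 0) = 0, max(51, 0) = 51
Node 0 (S = 120): V_0 = 1/1.1·[0.7273·0.0000 + 0.2727·51.0000] = 12.6446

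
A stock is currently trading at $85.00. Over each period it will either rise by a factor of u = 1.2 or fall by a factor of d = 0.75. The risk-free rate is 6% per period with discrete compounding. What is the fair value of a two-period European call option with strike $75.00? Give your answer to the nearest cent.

$20.59

Risk-neutral probability p = (1 + 0.06 − 0.75)/(1.2 − 0.75) = 0.3100/0.4500 = 0.6889
Terminal stock prices: S_uu = 122.4, S_ud = 76.5, S_dd = 47.81
Terminal payoffs (S − K): max(47.4, 0) = 47.4, max(1.5, 0) = 1.5, max(-27.19, 0) = 0
Node u (S = 102): V_u = 1/1.06·[0.6889·47.4000 + 0.3111·1.5000] = 31.2453
Node d (S = 63.75): V_d = 1/1.06·[0.6889·1.5000 + 0.3111·0.0000] = 0.9748
Node 0 (S = 85): V_0 = 1/1.06·[0.6889·31.2453 + 0.3111·0.9748] = 20.5923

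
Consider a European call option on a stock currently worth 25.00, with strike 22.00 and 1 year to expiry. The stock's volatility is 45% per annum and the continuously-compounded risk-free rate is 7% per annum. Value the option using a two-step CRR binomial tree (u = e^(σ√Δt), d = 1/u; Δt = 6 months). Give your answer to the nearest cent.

6.73

CRR parameters: u = e^(σ√Δt) = e^(0.45·√0.5) = 1.3746, d = 1/u = 0.7275
Per-period rate: rΔt = 0.07·0.5 = 0.035, so R = e^0.035 = 1.0356
Risk-neutral probability p = (e^0.035 − 0.7275)/(1.3746 − 0.7275) = 0.3082/0.6472 = 0.4762
Terminal stock prices: S_uu = 47.24, S_ud = 25, S_dd = 13.23
Terminal payoffs (S − K): max(25.24, 0) = 25.24, max(3, 0) = 3, max(-8.77, 0) = 0
Node u (S = 34.37): V_u = e^(−0.035)·[0.4762·25.2415 + 0.5238·3.0000] = 13.1229
Node d (S = 18.19): V_d = e^(−0.035)·[0.4762·3.0000 + 0.5238·0.0000] = 1.3793
Node 0 (S = 25): V_0 = e^(−0.035)·[0.4762·13.1229 + 0.5238·1.3793] = 6.7313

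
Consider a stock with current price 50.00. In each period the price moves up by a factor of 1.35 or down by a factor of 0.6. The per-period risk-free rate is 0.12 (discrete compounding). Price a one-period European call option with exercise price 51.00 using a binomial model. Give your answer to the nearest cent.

10.21

Risk-neutral probability p = (1 + 0.12 − 0.6)/(1.35 − 0.6) = 0.5200/0.7500 = 0.6933
Terminal stock prices: S_u = 67.5, S_d = 30
Terminal payoffs (S − K): max(16.5, 0) = 16.5, max(-21, 0) = 0
Node 0 (S = 50): V_0 = 1/1.12·[0.6933·16.5000 + 0.3067·0.0000] = 10.2143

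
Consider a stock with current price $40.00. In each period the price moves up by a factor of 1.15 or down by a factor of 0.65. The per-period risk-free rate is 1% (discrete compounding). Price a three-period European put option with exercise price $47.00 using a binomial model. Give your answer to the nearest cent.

$10.63

Risk-neutral probability p = (1 + 0.01 − 0.65)/(1.15 − 0.65) = 0.3600/0.5000 = 0.7200
Terminal stock prices: S_uuu = 60.83, S_uud = 34.38, S_udd = 19.44, S_ddd = 10.98
Terminal payoffs (K − S): max(-13.83, 0) = 0, max(12.62, 0) = 12.62, max(27.56, 0) = 27.56, max(36.02, 0) = 36.02
Node uu (S = 52.9): V_uu = 1/1.01·[0.7200·0.0000 + 0.2800·12.6150] = 3.4972
Node ud (S = 29.9): V_ud = 1/1.01·[0.7200·12.6150 + 0.2800·27.5650] = 16.6347
Node dd (S = 16.9): V_dd = 1/1.01·[0.7200·27.5650 + 0.2800·36.0150] = 29.6347
Node u (S = 46): V_u = 1/1.01·[0.7200·3.4972 + 0.2800·16.6347] = 7.1047
Node d (S = 26): V_d = 1/1.01·[0.7200·16.6347 + 0.2800·29.6347] = 20.0739
Node 0 (S = 40): V_0 = 1/1.01·[0.7200·7.1047 + 0.2800·20.0739] = 10.6298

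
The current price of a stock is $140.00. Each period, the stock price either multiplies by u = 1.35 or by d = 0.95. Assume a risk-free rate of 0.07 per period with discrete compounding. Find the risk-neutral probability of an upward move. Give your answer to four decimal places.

Risk-neutral probability p = (1 + 0.07 − 0.95)/(1.35 − 0.95) = 0.1200/0.4000 = 0.3000

p = 0.3000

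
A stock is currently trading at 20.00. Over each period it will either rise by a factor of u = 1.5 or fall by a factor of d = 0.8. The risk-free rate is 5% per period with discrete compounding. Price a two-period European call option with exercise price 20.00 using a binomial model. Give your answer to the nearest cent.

4.56

Risk-neutral probability p = (1 + 0.05 − 0.8)/(1.5 − 0.8) = 0.2500/0.7000 = 0.3571
Terminal stock prices: S_uu = 45, S_ud = 24, S_dd = 12.8
Terminal payoffs (S − K): max(25, 0) = 25, max(4, 0) = 4, max(-7.2, 0) = 0
Node u (S = 30): V_u = 1/1.05·[0.3571·25.0000 + 0.6429·4.0000] = 10.9524
Node d (S = 16): V_d = 1/1.05·[0.3571·4.0000 + 0.6429·0.0000] = 1.3605
Node 0 (S = 20): V_0 = 1/1.05·[0.3571·10.9524 + 0.6429·1.3605] = 4.5583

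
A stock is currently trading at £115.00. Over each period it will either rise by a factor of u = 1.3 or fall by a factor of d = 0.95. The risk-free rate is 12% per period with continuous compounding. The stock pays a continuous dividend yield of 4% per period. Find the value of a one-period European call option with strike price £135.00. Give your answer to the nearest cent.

£4.90

Per-period risk-free factor R = e^0.12 = 1.1275; dividend-adjusted growth = e^(0.12−0.04) = 1.0833.
Risk-neutral probability p = (1.0833 − 0.95)/(1.3 − 0.95) = 0.1333/0.3500 = 0.3808
Terminal stock prices: S_u = 149.5, S_d = 109.2
Terminal payoffs (S − K): max(14.5, 0) = 14.5, max(-25.75, 0) = 0
Node 0 (S = 115): V_0 = e^(−0.12)·[0.3808·14.5000 + 0.6192·0.0000] = 4.8975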